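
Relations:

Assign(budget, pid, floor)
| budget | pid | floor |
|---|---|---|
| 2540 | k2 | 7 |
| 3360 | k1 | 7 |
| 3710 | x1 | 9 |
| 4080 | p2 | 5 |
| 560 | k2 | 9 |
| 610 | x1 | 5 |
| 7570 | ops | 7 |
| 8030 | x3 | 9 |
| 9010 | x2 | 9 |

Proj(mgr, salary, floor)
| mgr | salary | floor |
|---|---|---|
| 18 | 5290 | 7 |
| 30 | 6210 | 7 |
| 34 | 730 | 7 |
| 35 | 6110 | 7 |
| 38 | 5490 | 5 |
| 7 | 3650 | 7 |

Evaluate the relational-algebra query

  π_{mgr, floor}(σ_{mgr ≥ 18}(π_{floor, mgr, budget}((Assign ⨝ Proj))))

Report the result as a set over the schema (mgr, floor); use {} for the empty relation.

Natural join on floor: {(2540, k2, 7, 18, 5290), (2540, k2, 7, 30, 6210), (2540, k2, 7, 34, 730), (2540, k2, 7, 35, 6110), (2540, k2, 7, 7, 3650), (3360, k1, 7, 18, 5290), (3360, k1, 7, 30, 6210), (3360, k1, 7, 34, 730), (3360, k1, 7, 35, 6110), (3360, k1, 7, 7, 3650), (4080, p2, 5, 38, 5490), (610, x1, 5, 38, 5490), (7570, ops, 7, 18, 5290), (7570, ops, 7, 30, 6210), (7570, ops, 7, 34, 730), (7570, ops, 7, 35, 6110), (7570, ops, 7, 7, 3650)}
π[floor, mgr, budget]: project onto (floor, mgr, budget) → {(5, 38, 4080), (5, 38, 610), (7, 18, 2540), (7, 18, 3360), (7, 18, 7570), (7, 30, 2540), (7, 30, 3360), (7, 30, 7570), (7, 34, 2540), (7, 34, 3360), (7, 34, 7570), (7, 35, 2540), (7, 35, 3360), (7, 35, 7570), (7, 7, 2540), (7, 7, 3360), (7, 7, 7570)}
Selection mgr ≥ 18: {(5, 38, 4080), (5, 38, 610), (7, 18, 2540), (7, 18, 3360), (7, 18, 7570), (7, 30, 2540), (7, 30, 3360), (7, 30, 7570), (7, 34, 2540), (7, 34, 3360), (7, 34, 7570), (7, 35, 2540), (7, 35, 3360), (7, 35, 7570)}
π[mgr, floor]: project onto (mgr, floor) (9 duplicate(s) eliminated) → {(18, 7), (30, 7), (34, 7), (35, 7), (38, 5)}

{(18, 7), (30, 7), (34, 7), (35, 7), (38, 5)}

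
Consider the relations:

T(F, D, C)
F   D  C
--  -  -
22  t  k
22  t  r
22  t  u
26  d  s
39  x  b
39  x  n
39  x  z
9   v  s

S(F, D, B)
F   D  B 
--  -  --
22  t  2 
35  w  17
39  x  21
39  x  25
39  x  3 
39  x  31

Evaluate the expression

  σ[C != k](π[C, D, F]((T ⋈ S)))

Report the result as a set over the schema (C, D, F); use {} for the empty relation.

T ⋈ S (natural join on F, D): {(22, t, k, 2), (22, t, r, 2), (22, t, u, 2), (39, x, b, 21), (39, x, b, 25), (39, x, b, 3), (39, x, b, 31), (39, x, n, 21), (39, x, n, 25), (39, x, n, 3), (39, x, n, 31), (39, x, z, 21), (39, x, z, 25), (39, x, z, 3), (39, x, z, 31)}
Projecting to C, D, F (9 duplicate(s) eliminated): {(b, x, 39), (k, t, 22), (n, x, 39), (r, t, 22), (u, t, 22), (z, x, 39)}
σ[C != k]: keep tuples satisfying C != k → {(b, x, 39), (n, x, 39), (r, t, 22), (u, t, 22), (z, x, 39)}

{(b, x, 39), (n, x, 39), (r, t, 22), (u, t, 22), (z, x, 39)}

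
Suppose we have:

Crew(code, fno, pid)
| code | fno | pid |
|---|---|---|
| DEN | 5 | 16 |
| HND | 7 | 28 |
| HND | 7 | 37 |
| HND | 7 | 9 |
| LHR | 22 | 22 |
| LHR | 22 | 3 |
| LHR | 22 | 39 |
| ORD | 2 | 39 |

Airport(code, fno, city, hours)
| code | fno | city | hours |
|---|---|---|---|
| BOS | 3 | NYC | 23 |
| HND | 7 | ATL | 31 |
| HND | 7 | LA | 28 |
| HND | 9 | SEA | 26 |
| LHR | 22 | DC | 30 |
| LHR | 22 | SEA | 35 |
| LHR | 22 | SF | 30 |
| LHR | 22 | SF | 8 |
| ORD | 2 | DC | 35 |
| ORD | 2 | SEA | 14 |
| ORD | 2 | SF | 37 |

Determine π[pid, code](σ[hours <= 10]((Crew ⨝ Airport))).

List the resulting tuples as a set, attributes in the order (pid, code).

Joining Crew and Airport on code, fno yields {(HND, 7, 28, ATL, 31), (HND, 7, 28, LA, 28), (HND, 7, 37, ATL, 31), (HND, 7, 37, LA, 28), (HND, 7, 9, ATL, 31), (HND, 7, 9, LA, 28), (LHR, 22, 22, DC, 30), (LHR, 22, 22, SEA, 35), (LHR, 22, 22, SF, 30), (LHR, 22, 22, SF, 8), (LHR, 22, 3, DC, 30), (LHR, 22, 3, SEA, 35), (LHR, 22, 3, SF, 30), (LHR, 22, 3, SF, 8), (LHR, 22, 39, DC, 30), (LHR, 22, 39, SEA, 35), (LHR, 22, 39, SF, 30), (LHR, 22, 39, SF, 8), (ORD, 2, 39, DC, 35), (ORD, 2, 39, SEA, 14), (ORD, 2, 39, SF, 37)}.
Filtering on hours <= 10 leaves {(LHR, 22, 22, SF, 8), (LHR, 22, 3, SF, 8), (LHR, 22, 39, SF, 8)}.
π[pid, code]: project onto (pid, code) → {(22, LHR), (3, LHR), (39, LHR)}

{(22, LHR), (3, LHR), (39, LHR)}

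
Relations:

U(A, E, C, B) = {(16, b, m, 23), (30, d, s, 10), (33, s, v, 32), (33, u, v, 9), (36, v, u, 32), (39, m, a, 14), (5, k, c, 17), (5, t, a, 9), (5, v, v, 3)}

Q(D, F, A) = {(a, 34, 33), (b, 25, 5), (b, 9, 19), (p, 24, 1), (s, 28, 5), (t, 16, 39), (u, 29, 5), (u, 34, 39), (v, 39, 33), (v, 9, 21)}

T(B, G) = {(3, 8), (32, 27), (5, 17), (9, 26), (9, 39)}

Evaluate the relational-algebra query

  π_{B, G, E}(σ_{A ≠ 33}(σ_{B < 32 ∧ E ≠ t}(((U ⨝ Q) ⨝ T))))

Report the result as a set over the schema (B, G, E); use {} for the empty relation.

{(3, 8, v)}

Joining U and Q on A yields {(33, s, v, 32, a, 34), (33, s, v, 32, v, 39), (33, u, v, 9, a, 34), (33, u, v, 9, v, 39), (39, m, a, 14, t, 16), (39, m, a, 14, u, 34), (5, k, c, 17, b, 25), (5, k, c, 17, s, 28), (5, k, c, 17, u, 29), (5, t, a, 9, b, 25), (5, t, a, 9, s, 28), (5, t, a, 9, u, 29), (5, v, v, 3, b, 25), (5, v, v, 3, s, 28), (5, v, v, 3, u, 29)}.
Joining (U ⨝ Q) and T on B yields {(33, s, v, 32, a, 34, 27), (33, s, v, 32, v, 39, 27), (33, u, v, 9, a, 34, 26), (33, u, v, 9, a, 34, 39), (33, u, v, 9, v, 39, 26), (33, u, v, 9, v, 39, 39), (5, t, a, 9, b, 25, 26), (5, t, a, 9, b, 25, 39), (5, t, a, 9, s, 28, 26), (5, t, a, 9, s, 28, 39), (5, t, a, 9, u, 29, 26), (5, t, a, 9, u, 29, 39), (5, v, v, 3, b, 25, 8), (5, v, v, 3, s, 28, 8), (5, v, v, 3, u, 29, 8)}.
Apply σ_{B < 32 ∧ E ≠ t}; surviving tuples: {(33, u, v, 9, a, 34, 26), (33, u, v, 9, a, 34, 39), (33, u, v, 9, v, 39, 26), (33, u, v, 9, v, 39, 39), (5, v, v, 3, b, 25, 8), (5, v, v, 3, s, 28, 8), (5, v, v, 3, u, 29, 8)}
Apply σ_{A ≠ 33}; surviving tuples: {(5, v, v, 3, b, 25, 8), (5, v, v, 3, s, 28, 8), (5, v, v, 3, u, 29, 8)}
π_{B, G, E} gives {(3, 8, v)} (2 duplicate(s) eliminated).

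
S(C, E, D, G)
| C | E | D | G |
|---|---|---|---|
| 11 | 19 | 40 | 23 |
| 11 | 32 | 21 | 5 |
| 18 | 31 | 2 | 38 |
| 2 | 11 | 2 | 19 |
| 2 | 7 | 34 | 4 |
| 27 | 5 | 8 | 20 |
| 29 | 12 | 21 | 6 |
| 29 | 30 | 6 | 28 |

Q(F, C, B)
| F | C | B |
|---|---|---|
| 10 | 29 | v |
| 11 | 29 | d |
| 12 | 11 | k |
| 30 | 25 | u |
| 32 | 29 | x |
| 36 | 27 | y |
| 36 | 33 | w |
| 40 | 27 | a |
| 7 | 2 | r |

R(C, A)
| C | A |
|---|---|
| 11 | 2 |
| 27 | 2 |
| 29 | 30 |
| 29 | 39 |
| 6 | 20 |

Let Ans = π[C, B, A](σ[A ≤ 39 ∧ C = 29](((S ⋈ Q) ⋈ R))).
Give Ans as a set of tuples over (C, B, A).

{(29, d, 30), (29, d, 39), (29, v, 30), (29, v, 39), (29, x, 30), (29, x, 39)}

S ⋈ Q (natural join on C): {(11, 19, 40, 23, 12, k), (11, 32, 21, 5, 12, k), (2, 11, 2, 19, 7, r), (2, 7, 34, 4, 7, r), (27, 5, 8, 20, 36, y), (27, 5, 8, 20, 40, a), (29, 12, 21, 6, 10, v), (29, 12, 21, 6, 11, d), (29, 12, 21, 6, 32, x), (29, 30, 6, 28, 10, v), (29, 30, 6, 28, 11, d), (29, 30, 6, 28, 32, x)}
(S ⋈ Q) ⋈ R (natural join on C): {(11, 19, 40, 23, 12, k, 2), (11, 32, 21, 5, 12, k, 2), (27, 5, 8, 20, 36, y, 2), (27, 5, 8, 20, 40, a, 2), (29, 12, 21, 6, 10, v, 30), (29, 12, 21, 6, 10, v, 39), (29, 12, 21, 6, 11, d, 30), (29, 12, 21, 6, 11, d, 39), (29, 12, 21, 6, 32, x, 30), (29, 12, 21, 6, 32, x, 39), (29, 30, 6, 28, 10, v, 30), (29, 30, 6, 28, 10, v, 39), (29, 30, 6, 28, 11, d, 30), (29, 30, 6, 28, 11, d, 39), (29, 30, 6, 28, 32, x, 30), (29, 30, 6, 28, 32, x, 39)}
Selection A ≤ 39 ∧ C = 29: {(29, 12, 21, 6, 10, v, 30), (29, 12, 21, 6, 10, v, 39), (29, 12, 21, 6, 11, d, 30), (29, 12, 21, 6, 11, d, 39), (29, 12, 21, 6, 32, x, 30), (29, 12, 21, 6, 32, x, 39), (29, 30, 6, 28, 10, v, 30), (29, 30, 6, 28, 10, v, 39), (29, 30, 6, 28, 11, d, 30), (29, 30, 6, 28, 11, d, 39), (29, 30, 6, 28, 32, x, 30), (29, 30, 6, 28, 32, x, 39)}
π_{C, B, A} gives {(29, d, 30), (29, d, 39), (29, v, 30), (29, v, 39), (29, x, 30), (29, x, 39)} (6 duplicate(s) eliminated).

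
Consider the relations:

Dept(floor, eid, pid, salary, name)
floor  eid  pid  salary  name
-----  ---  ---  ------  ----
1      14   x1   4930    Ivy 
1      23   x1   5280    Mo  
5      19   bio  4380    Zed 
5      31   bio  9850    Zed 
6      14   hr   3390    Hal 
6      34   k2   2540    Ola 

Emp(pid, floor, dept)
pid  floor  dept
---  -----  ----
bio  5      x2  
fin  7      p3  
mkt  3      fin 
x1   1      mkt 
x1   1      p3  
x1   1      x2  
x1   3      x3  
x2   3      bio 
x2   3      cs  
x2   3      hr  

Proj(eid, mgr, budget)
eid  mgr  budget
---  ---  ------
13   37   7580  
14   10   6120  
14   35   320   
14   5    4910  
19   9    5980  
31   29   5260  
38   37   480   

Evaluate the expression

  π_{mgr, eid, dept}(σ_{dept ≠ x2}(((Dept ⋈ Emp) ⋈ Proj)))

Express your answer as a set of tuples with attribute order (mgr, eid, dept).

{(10, 14, mkt), (10, 14, p3), (35, 14, mkt), (35, 14, p3), (5, 14, mkt), (5, 14, p3)}

Dept ⋈ Emp (natural join on floor, pid): {(1, 14, x1, 4930, Ivy, mkt), (1, 14, x1, 4930, Ivy, p3), (1, 14, x1, 4930, Ivy, x2), (1, 23, x1, 5280, Mo, mkt), (1, 23, x1, 5280, Mo, p3), (1, 23, x1, 5280, Mo, x2), (5, 19, bio, 4380, Zed, x2), (5, 31, bio, 9850, Zed, x2)}
(Dept ⋈ Emp) ⋈ Proj (natural join on eid): {(1, 14, x1, 4930, Ivy, mkt, 10, 6120), (1, 14, x1, 4930, Ivy, mkt, 35, 320), (1, 14, x1, 4930, Ivy, mkt, 5, 4910), (1, 14, x1, 4930, Ivy, p3, 10, 6120), (1, 14, x1, 4930, Ivy, p3, 35, 320), (1, 14, x1, 4930, Ivy, p3, 5, 4910), (1, 14, x1, 4930, Ivy, x2, 10, 6120), (1, 14, x1, 4930, Ivy, x2, 35, 320), (1, 14, x1, 4930, Ivy, x2, 5, 4910), (5, 19, bio, 4380, Zed, x2, 9, 5980), (5, 31, bio, 9850, Zed, x2, 29, 5260)}
Apply σ_{dept ≠ x2}; surviving tuples: {(1, 14, x1, 4930, Ivy, mkt, 10, 6120), (1, 14, x1, 4930, Ivy, mkt, 35, 320), (1, 14, x1, 4930, Ivy, mkt, 5, 4910), (1, 14, x1, 4930, Ivy, p3, 10, 6120), (1, 14, x1, 4930, Ivy, p3, 35, 320), (1, 14, x1, 4930, Ivy, p3, 5, 4910)}
Keep only column(s) mgr, eid, dept: {(10, 14, mkt), (10, 14, p3), (35, 14, mkt), (35, 14, p3), (5, 14, mkt), (5, 14, p3)}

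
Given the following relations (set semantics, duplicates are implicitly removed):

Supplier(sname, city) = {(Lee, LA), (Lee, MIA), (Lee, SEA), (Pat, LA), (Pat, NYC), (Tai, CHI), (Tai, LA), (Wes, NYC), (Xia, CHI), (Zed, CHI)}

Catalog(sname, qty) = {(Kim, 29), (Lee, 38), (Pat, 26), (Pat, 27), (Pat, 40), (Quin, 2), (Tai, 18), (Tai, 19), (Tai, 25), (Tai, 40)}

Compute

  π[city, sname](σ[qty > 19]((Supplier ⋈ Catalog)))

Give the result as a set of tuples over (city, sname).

Natural join on sname: {(Lee, LA, 38), (Lee, MIA, 38), (Lee, SEA, 38), (Pat, LA, 26), (Pat, LA, 27), (Pat, LA, 40), (Pat, NYC, 26), (Pat, NYC, 27), (Pat, NYC, 40), (Tai, CHI, 18), (Tai, CHI, 19), (Tai, CHI, 25), (Tai, CHI, 40), (Tai, LA, 18), (Tai, LA, 19), (Tai, LA, 25), (Tai, LA, 40)}
Selection qty > 19: {(Lee, LA, 38), (Lee, MIA, 38), (Lee, SEA, 38), (Pat, LA, 26), (Pat, LA, 27), (Pat, LA, 40), (Pat, NYC, 26), (Pat, NYC, 27), (Pat, NYC, 40), (Tai, CHI, 25), (Tai, CHI, 40), (Tai, LA, 25), (Tai, LA, 40)}
π_{city, sname} gives {(CHI, Tai), (LA, Lee), (LA, Pat), (LA, Tai), (MIA, Lee), (NYC, Pat), (SEA, Lee)} (6 duplicate(s) eliminated).

{(CHI, Tai), (LA, Lee), (LA, Pat), (LA, Tai), (MIA, Lee), (NYC, Pat), (SEA, Lee)}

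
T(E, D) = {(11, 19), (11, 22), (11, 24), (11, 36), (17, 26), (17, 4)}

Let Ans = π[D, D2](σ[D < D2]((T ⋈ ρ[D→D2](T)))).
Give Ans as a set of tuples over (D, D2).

{(19, 22), (19, 24), (19, 36), (22, 24), (22, 36), (24, 36), (4, 26)}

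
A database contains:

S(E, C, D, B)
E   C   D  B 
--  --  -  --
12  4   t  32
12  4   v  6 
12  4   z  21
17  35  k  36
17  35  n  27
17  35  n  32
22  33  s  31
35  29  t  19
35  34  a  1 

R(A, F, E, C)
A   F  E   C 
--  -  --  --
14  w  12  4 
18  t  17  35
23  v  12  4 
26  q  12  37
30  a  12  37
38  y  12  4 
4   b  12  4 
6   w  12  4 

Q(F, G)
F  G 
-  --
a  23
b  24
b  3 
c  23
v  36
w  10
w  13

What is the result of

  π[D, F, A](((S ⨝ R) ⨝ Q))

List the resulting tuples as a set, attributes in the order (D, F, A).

S ⋈ R (natural join on E, C): {(12, 4, t, 32, 14, w), (12, 4, t, 32, 23, v), (12, 4, t, 32, 38, y), (12, 4, t, 32, 4, b), (12, 4, t, 32, 6, w), (12, 4, v, 6, 14, w), (12, 4, v, 6, 23, v), (12, 4, v, 6, 38, y), (12, 4, v, 6, 4, b), (12, 4, v, 6, 6, w), (12, 4, z, 21, 14, w), (12, 4, z, 21, 23, v), (12, 4, z, 21, 38, y), (12, 4, z, 21, 4, b), (12, 4, z, 21, 6, w), (17, 35, k, 36, 18, t), (17, 35, n, 27, 18, t), (17, 35, n, 32, 18, t)}
(S ⨝ R) ⋈ Q (natural join on F): {(12, 4, t, 32, 14, w, 10), (12, 4, t, 32, 14, w, 13), (12, 4, t, 32, 23, v, 36), (12, 4, t, 32, 4, b, 24), (12, 4, t, 32, 4, b, 3), (12, 4, t, 32, 6, w, 10), (12, 4, t, 32, 6, w, 13), (12, 4, v, 6, 14, w, 10), (12, 4, v, 6, 14, w, 13), (12, 4, v, 6, 23, v, 36), (12, 4, v, 6, 4, b, 24), (12, 4, v, 6, 4, b, 3), (12, 4, v, 6, 6, w, 10), (12, 4, v, 6, 6, w, 13), (12, 4, z, 21, 14, w, 10), (12, 4, z, 21, 14, w, 13), (12, 4, z, 21, 23, v, 36), (12, 4, z, 21, 4, b, 24), (12, 4, z, 21, 4, b, 3), (12, 4, z, 21, 6, w, 10), (12, 4, z, 21, 6, w, 13)}
π[D, F, A]: project onto (D, F, A) (9 duplicate(s) eliminated) → {(t, b, 4), (t, v, 23), (t, w, 14), (t, w, 6), (v, b, 4), (v, v, 23), (v, w, 14), (v, w, 6), (z, b, 4), (z, v, 23), (z, w, 14), (z, w, 6)}

{(t, b, 4), (t, v, 23), (t, w, 14), (t, w, 6), (v, b, 4), (v, v, 23), (v, w, 14), (v, w, 6), (z, b, 4), (z, v, 23), (z, w, 14), (z, w, 6)}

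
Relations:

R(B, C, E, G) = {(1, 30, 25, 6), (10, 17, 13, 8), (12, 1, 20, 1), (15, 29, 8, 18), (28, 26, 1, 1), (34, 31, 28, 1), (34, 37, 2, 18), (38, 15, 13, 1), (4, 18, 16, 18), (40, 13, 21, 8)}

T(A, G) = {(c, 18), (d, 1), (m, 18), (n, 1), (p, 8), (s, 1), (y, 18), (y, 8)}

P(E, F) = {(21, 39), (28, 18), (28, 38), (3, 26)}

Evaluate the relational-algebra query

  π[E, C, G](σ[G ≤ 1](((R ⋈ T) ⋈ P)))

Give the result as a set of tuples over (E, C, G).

{(28, 31, 1)}

Natural join on G: {(10, 17, 13, 8, p), (10, 17, 13, 8, y), (12, 1, 20, 1, d), (12, 1, 20, 1, n), (12, 1, 20, 1, s), (15, 29, 8, 18, c), (15, 29, 8, 18, m), (15, 29, 8, 18, y), (28, 26, 1, 1, d), (28, 26, 1, 1, n), (28, 26, 1, 1, s), (34, 31, 28, 1, d), (34, 31, 28, 1, n), (34, 31, 28, 1, s), (34, 37, 2, 18, c), (34, 37, 2, 18, m), (34, 37, 2, 18, y), (38, 15, 13, 1, d), (38, 15, 13, 1, n), (38, 15, 13, 1, s), (4, 18, 16, 18, c), (4, 18, 16, 18, m), (4, 18, 16, 18, y), (40, 13, 21, 8, p), (40, 13, 21, 8, y)}
Natural join on E: {(34, 31, 28, 1, d, 18), (34, 31, 28, 1, d, 38), (34, 31, 28, 1, n, 18), (34, 31, 28, 1, n, 38), (34, 31, 28, 1, s, 18), (34, 31, 28, 1, s, 38), (40, 13, 21, 8, p, 39), (40, 13, 21, 8, y, 39)}
Apply σ_{G ≤ 1}; surviving tuples: {(34, 31, 28, 1, d, 18), (34, 31, 28, 1, d, 38), (34, 31, 28, 1, n, 18), (34, 31, 28, 1, n, 38), (34, 31, 28, 1, s, 18), (34, 31, 28, 1, s, 38)}
π_{E, C, G} gives {(28, 31, 1)} (5 duplicate(s) eliminated).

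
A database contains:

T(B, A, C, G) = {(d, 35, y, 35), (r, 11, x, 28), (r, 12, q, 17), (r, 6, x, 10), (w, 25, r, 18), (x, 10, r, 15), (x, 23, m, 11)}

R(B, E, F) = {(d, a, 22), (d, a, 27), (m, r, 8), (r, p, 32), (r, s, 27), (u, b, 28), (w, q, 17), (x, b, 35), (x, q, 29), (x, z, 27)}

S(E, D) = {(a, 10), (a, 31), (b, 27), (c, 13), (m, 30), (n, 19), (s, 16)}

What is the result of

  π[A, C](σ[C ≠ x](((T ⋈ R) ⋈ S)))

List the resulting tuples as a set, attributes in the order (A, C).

{(10, r), (12, q), (23, m), (35, y)}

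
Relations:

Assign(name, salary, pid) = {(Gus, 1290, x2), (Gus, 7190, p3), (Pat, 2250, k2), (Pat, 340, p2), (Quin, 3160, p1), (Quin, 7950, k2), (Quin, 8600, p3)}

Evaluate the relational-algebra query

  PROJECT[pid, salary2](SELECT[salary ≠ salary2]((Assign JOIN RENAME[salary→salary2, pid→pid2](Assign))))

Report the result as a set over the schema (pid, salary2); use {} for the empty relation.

{(k2, 3160), (k2, 340), (k2, 8600), (p1, 7950), (p1, 8600), (p2, 2250), (p3, 1290), (p3, 3160), (p3, 7950), (x2, 7190)}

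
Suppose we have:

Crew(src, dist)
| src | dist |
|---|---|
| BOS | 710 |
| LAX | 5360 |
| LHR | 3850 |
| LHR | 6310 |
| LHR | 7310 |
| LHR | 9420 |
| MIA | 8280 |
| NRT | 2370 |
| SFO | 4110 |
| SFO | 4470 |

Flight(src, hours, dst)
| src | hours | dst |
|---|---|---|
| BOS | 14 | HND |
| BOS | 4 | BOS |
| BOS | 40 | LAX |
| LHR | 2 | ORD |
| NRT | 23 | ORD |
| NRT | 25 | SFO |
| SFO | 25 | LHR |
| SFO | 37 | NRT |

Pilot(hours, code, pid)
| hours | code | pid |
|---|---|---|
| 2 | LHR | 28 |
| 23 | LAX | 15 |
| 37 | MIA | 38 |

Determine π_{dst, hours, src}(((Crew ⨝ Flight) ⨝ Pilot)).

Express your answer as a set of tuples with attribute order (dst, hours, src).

{(NRT, 37, SFO), (ORD, 2, LHR), (ORD, 23, NRT)}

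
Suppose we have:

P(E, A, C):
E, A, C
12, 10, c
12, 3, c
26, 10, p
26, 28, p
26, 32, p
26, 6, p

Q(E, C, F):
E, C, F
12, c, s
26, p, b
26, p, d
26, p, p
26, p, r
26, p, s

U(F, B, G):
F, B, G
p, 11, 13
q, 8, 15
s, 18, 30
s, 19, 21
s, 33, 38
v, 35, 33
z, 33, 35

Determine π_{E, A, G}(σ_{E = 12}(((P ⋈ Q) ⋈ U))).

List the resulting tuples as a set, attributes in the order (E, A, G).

{(12, 10, 21), (12, 10, 30), (12, 10, 38), (12, 3, 21), (12, 3, 30), (12, 3, 38)}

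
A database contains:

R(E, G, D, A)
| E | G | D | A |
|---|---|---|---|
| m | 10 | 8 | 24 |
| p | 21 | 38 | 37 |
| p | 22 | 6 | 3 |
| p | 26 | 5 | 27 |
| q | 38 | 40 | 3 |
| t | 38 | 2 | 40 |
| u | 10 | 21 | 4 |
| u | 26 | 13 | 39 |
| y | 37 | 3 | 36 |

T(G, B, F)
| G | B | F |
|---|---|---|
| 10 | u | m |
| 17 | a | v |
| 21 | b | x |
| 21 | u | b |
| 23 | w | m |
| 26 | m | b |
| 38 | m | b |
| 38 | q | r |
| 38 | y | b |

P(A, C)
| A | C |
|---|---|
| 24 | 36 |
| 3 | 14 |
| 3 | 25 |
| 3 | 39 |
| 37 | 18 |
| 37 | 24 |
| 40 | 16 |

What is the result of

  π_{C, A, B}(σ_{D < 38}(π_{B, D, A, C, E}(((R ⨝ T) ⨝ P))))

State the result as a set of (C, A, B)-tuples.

{(16, 40, m), (16, 40, q), (16, 40, y), (36, 24, u)}

R ⋈ T (natural join on G): {(m, 10, 8, 24, u, m), (p, 21, 38, 37, b, x), (p, 21, 38, 37, u, b), (p, 26, 5, 27, m, b), (q, 38, 40, 3, m, b), (q, 38, 40, 3, q, r), (q, 38, 40, 3, y, b), (t, 38, 2, 40, m, b), (t, 38, 2, 40, q, r), (t, 38, 2, 40, y, b), (u, 10, 21, 4, u, m), (u, 26, 13, 39, m, b)}
(R ⨝ T) ⋈ P (natural join on A): {(m, 10, 8, 24, u, m, 36), (p, 21, 38, 37, b, x, 18), (p, 21, 38, 37, b, x, 24), (p, 21, 38, 37, u, b, 18), (p, 21, 38, 37, u, b, 24), (q, 38, 40, 3, m, b, 14), (q, 38, 40, 3, m, b, 25), (q, 38, 40, 3, m, b, 39), (q, 38, 40, 3, q, r, 14), (q, 38, 40, 3, q, r, 25), (q, 38, 40, 3, q, r, 39), (q, 38, 40, 3, y, b, 14), (q, 38, 40, 3, y, b, 25), (q, 38, 40, 3, y, b, 39), (t, 38, 2, 40, m, b, 16), (t, 38, 2, 40, q, r, 16), (t, 38, 2, 40, y, b, 16)}
Projecting to B, D, A, C, E: {(b, 38, 37, 18, p), (b, 38, 37, 24, p), (m, 2, 40, 16, t), (m, 40, 3, 14, q), (m, 40, 3, 25, q), (m, 40, 3, 39, q), (q, 2, 40, 16, t), (q, 40, 3, 14, q), (q, 40, 3, 25, q), (q, 40, 3, 39, q), (u, 38, 37, 18, p), (u, 38, 37, 24, p), (u, 8, 24, 36, m), (y, 2, 40, 16, t), (y, 40, 3, 14, q), (y, 40, 3, 25, q), (y, 40, 3, 39, q)}
σ[D < 38]: keep tuples satisfying D < 38 → {(m, 2, 40, 16, t), (q, 2, 40, 16, t), (u, 8, 24, 36, m), (y, 2, 40, 16, t)}
Projecting to C, A, B: {(16, 40, m), (16, 40, q), (16, 40, y), (36, 24, u)}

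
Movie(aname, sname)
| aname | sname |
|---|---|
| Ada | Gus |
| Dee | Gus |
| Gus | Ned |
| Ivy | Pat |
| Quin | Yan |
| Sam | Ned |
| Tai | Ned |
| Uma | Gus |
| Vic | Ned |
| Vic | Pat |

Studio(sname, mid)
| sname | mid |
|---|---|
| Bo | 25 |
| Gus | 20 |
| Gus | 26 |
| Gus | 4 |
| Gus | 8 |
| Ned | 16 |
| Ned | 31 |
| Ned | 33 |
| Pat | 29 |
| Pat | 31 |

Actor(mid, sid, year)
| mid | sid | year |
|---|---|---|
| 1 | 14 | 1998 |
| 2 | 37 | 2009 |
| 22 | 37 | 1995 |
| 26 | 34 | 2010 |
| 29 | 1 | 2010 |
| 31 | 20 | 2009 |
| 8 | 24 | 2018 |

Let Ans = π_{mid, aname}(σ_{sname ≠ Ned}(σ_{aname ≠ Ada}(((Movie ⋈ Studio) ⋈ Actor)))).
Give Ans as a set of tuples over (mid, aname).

{(26, Dee), (26, Uma), (29, Ivy), (29, Vic), (31, Ivy), (31, Vic), (8, Dee), (8, Uma)}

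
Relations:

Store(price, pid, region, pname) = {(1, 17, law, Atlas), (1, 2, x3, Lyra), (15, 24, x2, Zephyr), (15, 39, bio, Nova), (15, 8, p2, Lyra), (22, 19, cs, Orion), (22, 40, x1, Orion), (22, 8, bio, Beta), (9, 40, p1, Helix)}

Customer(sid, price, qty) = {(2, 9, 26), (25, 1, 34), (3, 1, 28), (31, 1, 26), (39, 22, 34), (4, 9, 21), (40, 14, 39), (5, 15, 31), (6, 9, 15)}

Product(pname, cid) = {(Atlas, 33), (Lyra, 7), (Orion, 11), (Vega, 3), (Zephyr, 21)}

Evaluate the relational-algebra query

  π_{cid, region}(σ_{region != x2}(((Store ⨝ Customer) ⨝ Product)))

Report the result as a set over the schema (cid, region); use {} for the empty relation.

Joining Store and Customer on price yields {(1, 17, law, Atlas, 25, 34), (1, 17, law, Atlas, 3, 28), (1, 17, law, Atlas, 31, 26), (1, 2, x3, Lyra, 25, 34), (1, 2, x3, Lyra, 3, 28), (1, 2, x3, Lyra, 31, 26), (15, 24, x2, Zephyr, 5, 31), (15, 39, bio, Nova, 5, 31), (15, 8, p2, Lyra, 5, 31), (22, 19, cs, Orion, 39, 34), (22, 40, x1, Orion, 39, 34), (22, 8, bio, Beta, 39, 34), (9, 40, p1, Helix, 2, 26), (9, 40, p1, Helix, 4, 21), (9, 40, p1, Helix, 6, 15)}.
Joining (Store ⨝ Customer) and Product on pname yields {(1, 17, law, Atlas, 25, 34, 33), (1, 17, law, Atlas, 3, 28, 33), (1, 17, law, Atlas, 31, 26, 33), (1, 2, x3, Lyra, 25, 34, 7), (1, 2, x3, Lyra, 3, 28, 7), (1, 2, x3, Lyra, 31, 26, 7), (15, 24, x2, Zephyr, 5, 31, 21), (15, 8, p2, Lyra, 5, 31, 7), (22, 19, cs, Orion, 39, 34, 11), (22, 40, x1, Orion, 39, 34, 11)}.
σ[region != x2]: keep tuples satisfying region != x2 → {(1, 17, law, Atlas, 25, 34, 33), (1, 17, law, Atlas, 3, 28, 33), (1, 17, law, Atlas, 31, 26, 33), (1, 2, x3, Lyra, 25, 34, 7), (1, 2, x3, Lyra, 3, 28, 7), (1, 2, x3, Lyra, 31, 26, 7), (15, 8, p2, Lyra, 5, 31, 7), (22, 19, cs, Orion, 39, 34, 11), (22, 40, x1, Orion, 39, 34, 11)}
Projecting to cid, region (4 duplicate(s) eliminated): {(11, cs), (11, x1), (33, law), (7, p2), (7, x3)}

{(11, cs), (11, x1), (33, law), (7, p2), (7, x3)}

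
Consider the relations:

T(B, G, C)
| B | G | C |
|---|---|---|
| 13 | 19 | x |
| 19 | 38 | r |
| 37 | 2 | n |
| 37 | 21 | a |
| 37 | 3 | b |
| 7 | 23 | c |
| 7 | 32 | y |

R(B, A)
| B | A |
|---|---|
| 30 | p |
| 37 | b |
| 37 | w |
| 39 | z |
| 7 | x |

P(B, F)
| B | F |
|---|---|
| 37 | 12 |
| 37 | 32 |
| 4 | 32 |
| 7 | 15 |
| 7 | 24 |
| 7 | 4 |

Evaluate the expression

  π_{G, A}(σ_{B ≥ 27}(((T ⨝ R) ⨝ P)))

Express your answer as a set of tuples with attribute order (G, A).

Natural join on B: {(37, 2, n, b), (37, 2, n, w), (37, 21, a, b), (37, 21, a, w), (37, 3, b, b), (37, 3, b, w), (7, 23, c, x), (7, 32, y, x)}
Natural join on B: {(37, 2, n, b, 12), (37, 2, n, b, 32), (37, 2, n, w, 12), (37, 2, n, w, 32), (37, 21, a, b, 12), (37, 21, a, b, 32), (37, 21, a, w, 12), (37, 21, a, w, 32), (37, 3, b, b, 12), (37, 3, b, b, 32), (37, 3, b, w, 12), (37, 3, b, w, 32), (7, 23, c, x, 15), (7, 23, c, x, 24), (7, 23, c, x, 4), (7, 32, y, x, 15), (7, 32, y, x, 24), (7, 32, y, x, 4)}
σ[B ≥ 27]: keep tuples satisfying B ≥ 27 → {(37, 2, n, b, 12), (37, 2, n, b, 32), (37, 2, n, w, 12), (37, 2, n, w, 32), (37, 21, a, b, 12), (37, 21, a, b, 32), (37, 21, a, w, 12), (37, 21, a, w, 32), (37, 3, b, b, 12), (37, 3, b, b, 32), (37, 3, b, w, 12), (37, 3, b, w, 32)}
Projecting to G, A (6 duplicate(s) eliminated): {(2, b), (2, w), (21, b), (21, w), (3, b), (3, w)}

{(2, b), (2, w), (21, b), (21, w), (3, b), (3, w)}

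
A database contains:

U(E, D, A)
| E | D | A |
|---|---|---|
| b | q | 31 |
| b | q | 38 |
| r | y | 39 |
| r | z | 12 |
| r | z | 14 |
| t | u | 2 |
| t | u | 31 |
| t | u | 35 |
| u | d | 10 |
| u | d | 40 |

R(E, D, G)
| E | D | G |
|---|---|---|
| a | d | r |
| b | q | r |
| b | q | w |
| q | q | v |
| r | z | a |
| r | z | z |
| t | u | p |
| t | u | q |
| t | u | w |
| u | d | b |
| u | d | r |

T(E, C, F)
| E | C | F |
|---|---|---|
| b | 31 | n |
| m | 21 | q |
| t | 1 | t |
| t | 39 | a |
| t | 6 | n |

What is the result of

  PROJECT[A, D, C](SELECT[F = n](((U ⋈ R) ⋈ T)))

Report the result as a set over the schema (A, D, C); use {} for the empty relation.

Natural join on E, D: {(b, q, 31, r), (b, q, 31, w), (b, q, 38, r), (b, q, 38, w), (r, z, 12, a), (r, z, 12, z), (r, z, 14, a), (r, z, 14, z), (t, u, 2, p), (t, u, 2, q), (t, u, 2, w), (t, u, 31, p), (t, u, 31, q), (t, u, 31, w), (t, u, 35, p), (t, u, 35, q), (t, u, 35, w), (u, d, 10, b), (u, d, 10, r), (u, d, 40, b), (u, d, 40, r)}
Natural join on E: {(b, q, 31, r, 31, n), (b, q, 31, w, 31, n), (b, q, 38, r, 31, n), (b, q, 38, w, 31, n), (t, u, 2, p, 1, t), (t, u, 2, p, 39, a), (t, u, 2, p, 6, n), (t, u, 2, q, 1, t), (t, u, 2, q, 39, a), (t, u, 2, q, 6, n), (t, u, 2, w, 1, t), (t, u, 2, w, 39, a), (t, u, 2, w, 6, n), (t, u, 31, p, 1, t), (t, u, 31, p, 39, a), (t, u, 31, p, 6, n), (t, u, 31, q, 1, t), (t, u, 31, q, 39, a), (t, u, 31, q, 6, n), (t, u, 31, w, 1, t), (t, u, 31, w, 39, a), (t, u, 31, w, 6, n), (t, u, 35, p, 1, t), (t, u, 35, p, 39, a), (t, u, 35, p, 6, n), (t, u, 35, q, 1, t), (t, u, 35, q, 39, a), (t, u, 35, q, 6, n), (t, u, 35, w, 1, t), (t, u, 35, w, 39, a), (t, u, 35, w, 6, n)}
Apply σ_{F = n}; surviving tuples: {(b, q, 31, r, 31, n), (b, q, 31, w, 31, n), (b, q, 38, r, 31, n), (b, q, 38, w, 31, n), (t, u, 2, p, 6, n), (t, u, 2, q, 6, n), (t, u, 2, w, 6, n), (t, u, 31, p, 6, n), (t, u, 31, q, 6, n), (t, u, 31, w, 6, n), (t, u, 35, p, 6, n), (t, u, 35, q, 6, n), (t, u, 35, w, 6, n)}
π[A, D, C]: project onto (A, D, C) (8 duplicate(s) eliminated) → {(2, u, 6), (31, q, 31), (31, u, 6), (35, u, 6), (38, q, 31)}

{(2, u, 6), (31, q, 31), (31, u, 6), (35, u, 6), (38, q, 31)}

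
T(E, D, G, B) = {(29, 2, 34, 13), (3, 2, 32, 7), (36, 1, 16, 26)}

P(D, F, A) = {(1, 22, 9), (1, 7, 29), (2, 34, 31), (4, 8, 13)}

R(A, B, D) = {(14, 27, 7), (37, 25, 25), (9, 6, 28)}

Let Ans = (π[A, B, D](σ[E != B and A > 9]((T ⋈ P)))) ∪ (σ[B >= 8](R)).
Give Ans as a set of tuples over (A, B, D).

{(14, 27, 7), (29, 26, 1), (31, 13, 2), (31, 7, 2), (37, 25, 25)}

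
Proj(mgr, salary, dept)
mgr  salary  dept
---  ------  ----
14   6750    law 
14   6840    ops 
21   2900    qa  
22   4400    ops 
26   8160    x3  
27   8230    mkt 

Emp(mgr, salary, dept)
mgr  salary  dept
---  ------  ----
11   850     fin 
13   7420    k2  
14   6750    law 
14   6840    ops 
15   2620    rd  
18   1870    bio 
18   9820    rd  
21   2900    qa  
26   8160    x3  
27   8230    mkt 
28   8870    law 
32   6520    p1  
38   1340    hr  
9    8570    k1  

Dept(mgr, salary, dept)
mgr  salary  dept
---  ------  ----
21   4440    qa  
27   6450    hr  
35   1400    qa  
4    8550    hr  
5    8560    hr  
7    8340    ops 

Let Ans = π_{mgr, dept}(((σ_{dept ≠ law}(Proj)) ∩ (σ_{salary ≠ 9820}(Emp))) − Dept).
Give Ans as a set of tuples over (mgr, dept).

{(14, ops), (21, qa), (26, x3), (27, mkt)}

Selection dept ≠ law: {(14, 6840, ops), (21, 2900, qa), (22, 4400, ops), (26, 8160, x3), (27, 8230, mkt)}
Selection salary ≠ 9820: {(11, 850, fin), (13, 7420, k2), (14, 6750, law), (14, 6840, ops), (15, 2620, rd), (18, 1870, bio), (21, 2900, qa), (26, 8160, x3), (27, 8230, mkt), (28, 8870, law), (32, 6520, p1), (38, 1340, hr), (9, 8570, k1)}
Set intersection of the two operands is {(14, 6840, ops), (21, 2900, qa), (26, 8160, x3), (27, 8230, mkt)}.
Set difference of the two operands is {(14, 6840, ops), (21, 2900, qa), (26, 8160, x3), (27, 8230, mkt)}.
π_{mgr, dept} gives {(14, ops), (21, qa), (26, x3), (27, mkt)}.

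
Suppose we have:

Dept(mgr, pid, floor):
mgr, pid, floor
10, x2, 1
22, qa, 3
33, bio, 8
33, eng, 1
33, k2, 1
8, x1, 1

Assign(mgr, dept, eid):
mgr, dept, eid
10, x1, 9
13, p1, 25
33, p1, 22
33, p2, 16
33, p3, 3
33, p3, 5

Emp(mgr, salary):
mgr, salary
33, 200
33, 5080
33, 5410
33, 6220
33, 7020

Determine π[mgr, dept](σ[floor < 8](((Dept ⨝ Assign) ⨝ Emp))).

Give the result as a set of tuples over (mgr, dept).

{(33, p1), (33, p2), (33, p3)}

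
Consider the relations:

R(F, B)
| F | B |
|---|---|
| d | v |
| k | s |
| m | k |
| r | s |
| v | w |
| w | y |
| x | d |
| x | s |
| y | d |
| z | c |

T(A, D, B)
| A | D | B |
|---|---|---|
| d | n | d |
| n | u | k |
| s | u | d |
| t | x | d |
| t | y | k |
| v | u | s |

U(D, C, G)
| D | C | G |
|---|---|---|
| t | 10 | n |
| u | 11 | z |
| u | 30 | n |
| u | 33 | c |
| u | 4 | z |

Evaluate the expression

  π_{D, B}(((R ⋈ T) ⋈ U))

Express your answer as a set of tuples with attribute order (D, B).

Joining R and T on B yields {(k, s, v, u), (m, k, n, u), (m, k, t, y), (r, s, v, u), (x, d, d, n), (x, d, s, u), (x, d, t, x), (x, s, v, u), (y, d, d, n), (y, d, s, u), (y, d, t, x)}.
Joining (R ⋈ T) and U on D yields {(k, s, v, u, 11, z), (k, s, v, u, 30, n), (k, s, v, u, 33, c), (k, s, v, u, 4, z), (m, k, n, u, 11, z), (m, k, n, u, 30, n), (m, k, n, u, 33, c), (m, k, n, u, 4, z), (r, s, v, u, 11, z), (r, s, v, u, 30, n), (r, s, v, u, 33, c), (r, s, v, u, 4, z), (x, d, s, u, 11, z), (x, d, s, u, 30, n), (x, d, s, u, 33, c), (x, d, s, u, 4, z), (x, s, v, u, 11, z), (x, s, v, u, 30, n), (x, s, v, u, 33, c), (x, s, v, u, 4, z), (y, d, s, u, 11, z), (y, d, s, u, 30, n), (y, d, s, u, 33, c), (y, d, s, u, 4, z)}.
Projecting to D, B (21 duplicate(s) eliminated): {(u, d), (u, k), (u, s)}

{(u, d), (u, k), (u, s)}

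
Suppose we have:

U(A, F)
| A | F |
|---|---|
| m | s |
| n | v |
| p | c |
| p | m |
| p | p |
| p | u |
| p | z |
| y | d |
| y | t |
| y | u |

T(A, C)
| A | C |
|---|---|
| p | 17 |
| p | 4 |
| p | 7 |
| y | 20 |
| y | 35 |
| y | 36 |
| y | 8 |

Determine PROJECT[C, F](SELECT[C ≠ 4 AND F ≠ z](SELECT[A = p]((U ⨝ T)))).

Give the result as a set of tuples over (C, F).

Natural join on A: {(p, c, 17), (p, c, 4), (p, c, 7), (p, m, 17), (p, m, 4), (p, m, 7), (p, p, 17), (p, p, 4), (p, p, 7), (p, u, 17), (p, u, 4), (p, u, 7), (p, z, 17), (p, z, 4), (p, z, 7), (y, d, 20), (y, d, 35), (y, d, 36), (y, d, 8), (y, t, 20), (y, t, 35), (y, t, 36), (y, t, 8), (y, u, 20), (y, u, 35), (y, u, 36), (y, u, 8)}
Filtering on A = p leaves {(p, c, 17), (p, c, 4), (p, c, 7), (p, m, 17), (p, m, 4), (p, m, 7), (p, p, 17), (p, p, 4), (p, p, 7), (p, u, 17), (p, u, 4), (p, u, 7), (p, z, 17), (p, z, 4), (p, z, 7)}.
Filtering on C ≠ 4 AND F ≠ z leaves {(p, c, 17), (p, c, 7), (p, m, 17), (p, m, 7), (p, p, 17), (p, p, 7), (p, u, 17), (p, u, 7)}.
Keep only column(s) C, F: {(17, c), (17, m), (17, p), (17, u), (7, c), (7, m), (7, p), (7, u)}

{(17, c), (17, m), (17, p), (17, u), (7, c), (7, m), (7, p), (7, u)}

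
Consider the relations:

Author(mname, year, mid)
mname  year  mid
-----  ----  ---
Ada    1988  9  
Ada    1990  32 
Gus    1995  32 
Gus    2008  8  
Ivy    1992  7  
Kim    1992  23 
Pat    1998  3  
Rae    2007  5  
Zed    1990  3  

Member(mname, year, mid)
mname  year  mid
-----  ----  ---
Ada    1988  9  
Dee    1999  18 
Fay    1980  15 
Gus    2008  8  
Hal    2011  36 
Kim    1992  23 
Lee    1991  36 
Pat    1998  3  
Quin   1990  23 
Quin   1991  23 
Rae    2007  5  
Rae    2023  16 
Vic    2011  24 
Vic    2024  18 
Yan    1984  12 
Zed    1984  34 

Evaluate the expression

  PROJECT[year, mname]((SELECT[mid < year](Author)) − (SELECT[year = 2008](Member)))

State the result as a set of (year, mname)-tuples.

{(1988, Ada), (1990, Ada), (1990, Zed), (1992, Ivy), (1992, Kim), (1995, Gus), (1998, Pat), (2007, Rae)}

Selection mid < year: {(Ada, 1988, 9), (Ada, 1990, 32), (Gus, 1995, 32), (Gus, 2008, 8), (Ivy, 1992, 7), (Kim, 1992, 23), (Pat, 1998, 3), (Rae, 2007, 5), (Zed, 1990, 3)}
Selection year = 2008: {(Gus, 2008, 8)}
Difference: {(Ada, 1988, 9), (Ada, 1990, 32), (Gus, 1995, 32), (Gus, 2008, 8), (Ivy, 1992, 7), (Kim, 1992, 23), (Pat, 1998, 3), (Rae, 2007, 5), (Zed, 1990, 3)} with {(Gus, 2008, 8)} → {(Ada, 1988, 9), (Ada, 1990, 32), (Gus, 1995, 32), (Ivy, 1992, 7), (Kim, 1992, 23), (Pat, 1998, 3), (Rae, 2007, 5), (Zed, 1990, 3)}
π_{year, mname} gives {(1988, Ada), (1990, Ada), (1990, Zed), (1992, Ivy), (1992, Kim), (1995, Gus), (1998, Pat), (2007, Rae)}.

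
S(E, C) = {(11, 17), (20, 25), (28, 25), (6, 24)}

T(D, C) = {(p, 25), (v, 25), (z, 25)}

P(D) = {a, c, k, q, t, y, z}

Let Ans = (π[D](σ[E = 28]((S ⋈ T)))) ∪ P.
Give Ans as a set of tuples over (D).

Natural join on C: {(20, 25, p), (20, 25, v), (20, 25, z), (28, 25, p), (28, 25, v), (28, 25, z)}
Selection E = 28: {(28, 25, p), (28, 25, v), (28, 25, z)}
Keep only column(s) D: {p, v, z}
Taking the union: {a, c, k, p, q, t, v, y, z}

{a, c, k, p, q, t, v, y, z}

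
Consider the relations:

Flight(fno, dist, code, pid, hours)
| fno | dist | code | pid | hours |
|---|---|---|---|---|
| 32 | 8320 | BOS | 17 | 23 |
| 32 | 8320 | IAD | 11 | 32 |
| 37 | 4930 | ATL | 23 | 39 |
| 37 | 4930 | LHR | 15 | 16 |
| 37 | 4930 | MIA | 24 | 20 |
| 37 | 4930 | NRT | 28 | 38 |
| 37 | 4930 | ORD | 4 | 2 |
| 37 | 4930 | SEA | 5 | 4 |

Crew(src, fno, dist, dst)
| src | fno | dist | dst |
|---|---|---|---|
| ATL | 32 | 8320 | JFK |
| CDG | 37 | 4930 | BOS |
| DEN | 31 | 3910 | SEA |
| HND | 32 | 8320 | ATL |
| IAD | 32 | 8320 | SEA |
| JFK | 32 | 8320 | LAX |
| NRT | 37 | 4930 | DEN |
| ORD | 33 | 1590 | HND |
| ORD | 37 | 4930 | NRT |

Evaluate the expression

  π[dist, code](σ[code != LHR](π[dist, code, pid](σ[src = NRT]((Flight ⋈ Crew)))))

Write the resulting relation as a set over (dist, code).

{(4930, ATL), (4930, MIA), (4930, NRT), (4930, ORD), (4930, SEA)}

Flight ⋈ Crew (natural join on fno, dist): {(32, 8320, BOS, 17, 23, ATL, JFK), (32, 8320, BOS, 17, 23, HND, ATL), (32, 8320, BOS, 17, 23, IAD, SEA), (32, 8320, BOS, 17, 23, JFK, LAX), (32, 8320, IAD, 11, 32, ATL, JFK), (32, 8320, IAD, 11, 32, HND, ATL), (32, 8320, IAD, 11, 32, IAD, SEA), (32, 8320, IAD, 11, 32, JFK, LAX), (37, 4930, ATL, 23, 39, CDG, BOS), (37, 4930, ATL, 23, 39, NRT, DEN), (37, 4930, ATL, 23, 39, ORD, NRT), (37, 4930, LHR, 15, 16, CDG, BOS), (37, 4930, LHR, 15, 16, NRT, DEN), (37, 4930, LHR, 15, 16, ORD, NRT), (37, 4930, MIA, 24, 20, CDG, BOS), (37, 4930, MIA, 24, 20, NRT, DEN), (37, 4930, MIA, 24, 20, ORD, NRT), (37, 4930, NRT, 28, 38, CDG, BOS), (37, 4930, NRT, 28, 38, NRT, DEN), (37, 4930, NRT, 28, 38, ORD, NRT), (37, 4930, ORD, 4, 2, CDG, BOS), (37, 4930, ORD, 4, 2, NRT, DEN), (37, 4930, ORD, 4, 2, ORD, NRT), (37, 4930, SEA, 5, 4, CDG, BOS), (37, 4930, SEA, 5, 4, NRT, DEN), (37, 4930, SEA, 5, 4, ORD, NRT)}
Filtering on src = NRT leaves {(37, 4930, ATL, 23, 39, NRT, DEN), (37, 4930, LHR, 15, 16, NRT, DEN), (37, 4930, MIA, 24, 20, NRT, DEN), (37, 4930, NRT, 28, 38, NRT, DEN), (37, 4930, ORD, 4, 2, NRT, DEN), (37, 4930, SEA, 5, 4, NRT, DEN)}.
π[dist, code, pid]: project onto (dist, code, pid) → {(4930, ATL, 23), (4930, LHR, 15), (4930, MIA, 24), (4930, NRT, 28), (4930, ORD, 4), (4930, SEA, 5)}
Filtering on code != LHR leaves {(4930, ATL, 23), (4930, MIA, 24), (4930, NRT, 28), (4930, ORD, 4), (4930, SEA, 5)}.
π[dist, code]: project onto (dist, code) → {(4930, ATL), (4930, MIA), (4930, NRT), (4930, ORD), (4930, SEA)}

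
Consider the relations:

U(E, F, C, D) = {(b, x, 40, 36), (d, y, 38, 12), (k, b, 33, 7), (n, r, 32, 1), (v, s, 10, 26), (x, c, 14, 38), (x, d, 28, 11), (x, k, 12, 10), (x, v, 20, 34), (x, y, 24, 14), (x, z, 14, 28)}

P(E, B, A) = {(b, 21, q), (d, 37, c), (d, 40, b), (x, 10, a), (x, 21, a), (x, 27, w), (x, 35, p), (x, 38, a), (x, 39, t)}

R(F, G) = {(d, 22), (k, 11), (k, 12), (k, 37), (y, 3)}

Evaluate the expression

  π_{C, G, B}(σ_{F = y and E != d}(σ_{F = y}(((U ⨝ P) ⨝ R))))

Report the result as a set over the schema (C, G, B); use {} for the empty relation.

U ⋈ P (natural join on E): {(b, x, 40, 36, 21, q), (d, y, 38, 12, 37, c), (d, y, 38, 12, 40, b), (x, c, 14, 38, 10, a), (x, c, 14, 38, 21, a), (x, c, 14, 38, 27, w), (x, c, 14, 38, 35, p), (x, c, 14, 38, 38, a), (x, c, 14, 38, 39, t), (x, d, 28, 11, 10, a), (x, d, 28, 11, 21, a), (x, d, 28, 11, 27, w), (x, d, 28, 11, 35, p), (x, d, 28, 11, 38, a), (x, d, 28, 11, 39, t), (x, k, 12, 10, 10, a), (x, k, 12, 10, 21, a), (x, k, 12, 10, 27, w), (x, k, 12, 10, 35, p), (x, k, 12, 10, 38, a), (x, k, 12, 10, 39, t), (x, v, 20, 34, 10, a), (x, v, 20, 34, 21, a), (x, v, 20, 34, 27, w), (x, v, 20, 34, 35, p), (x, v, 20, 34, 38, a), (x, v, 20, 34, 39, t), (x, y, 24, 14, 10, a), (x, y, 24, 14, 21, a), (x, y, 24, 14, 27, w), (x, y, 24, 14, 35, p), (x, y, 24, 14, 38, a), (x, y, 24, 14, 39, t), (x, z, 14, 28, 10, a), (x, z, 14, 28, 21, a), (x, z, 14, 28, 27, w), (x, z, 14, 28, 35, p), (x, z, 14, 28, 38, a), (x, z, 14, 28, 39, t)}
(U ⨝ P) ⋈ R (natural join on F): {(d, y, 38, 12, 37, c, 3), (d, y, 38, 12, 40, b, 3), (x, d, 28, 11, 10, a, 22), (x, d, 28, 11, 21, a, 22), (x, d, 28, 11, 27, w, 22), (x, d, 28, 11, 35, p, 22), (x, d, 28, 11, 38, a, 22), (x, d, 28, 11, 39, t, 22), (x, k, 12, 10, 10, a, 11), (x, k, 12, 10, 10, a, 12), (x, k, 12, 10, 10, a, 37), (x, k, 12, 10, 21, a, 11), (x, k, 12, 10, 21, a, 12), (x, k, 12, 10, 21, a, 37), (x, k, 12, 10, 27, w, 11), (x, k, 12, 10, 27, w, 12), (x, k, 12, 10, 27, w, 37), (x, k, 12, 10, 35, p, 11), (x, k, 12, 10, 35, p, 12), (x, k, 12, 10, 35, p, 37), (x, k, 12, 10, 38, a, 11), (x, k, 12, 10, 38, a, 12), (x, k, 12, 10, 38, a, 37), (x, k, 12, 10, 39, t, 11), (x, k, 12, 10, 39, t, 12), (x, k, 12, 10, 39, t, 37), (x, y, 24, 14, 10, a, 3), (x, y, 24, 14, 21, a, 3), (x, y, 24, 14, 27, w, 3), (x, y, 24, 14, 35, p, 3), (x, y, 24, 14, 38, a, 3), (x, y, 24, 14, 39, t, 3)}
Apply σ_{F = y}; surviving tuples: {(d, y, 38, 12, 37, c, 3), (d, y, 38, 12, 40, b, 3), (x, y, 24, 14, 10, a, 3), (x, y, 24, 14, 21, a, 3), (x, y, 24, 14, 27, w, 3), (x, y, 24, 14, 35, p, 3), (x, y, 24, 14, 38, a, 3), (x, y, 24, 14, 39, t, 3)}
Apply σ_{F = y and E != d}; surviving tuples: {(x, y, 24, 14, 10, a, 3), (x, y, 24, 14, 21, a, 3), (x, y, 24, 14, 27, w, 3), (x, y, 24, 14, 35, p, 3), (x, y, 24, 14, 38, a, 3), (x, y, 24, 14, 39, t, 3)}
Keep only column(s) C, G, B: {(24, 3, 10), (24, 3, 21), (24, 3, 27), (24, 3, 35), (24, 3, 38), (24, 3, 39)}

{(24, 3, 10), (24, 3, 21), (24, 3, 27), (24, 3, 35), (24, 3, 38), (24, 3, 39)}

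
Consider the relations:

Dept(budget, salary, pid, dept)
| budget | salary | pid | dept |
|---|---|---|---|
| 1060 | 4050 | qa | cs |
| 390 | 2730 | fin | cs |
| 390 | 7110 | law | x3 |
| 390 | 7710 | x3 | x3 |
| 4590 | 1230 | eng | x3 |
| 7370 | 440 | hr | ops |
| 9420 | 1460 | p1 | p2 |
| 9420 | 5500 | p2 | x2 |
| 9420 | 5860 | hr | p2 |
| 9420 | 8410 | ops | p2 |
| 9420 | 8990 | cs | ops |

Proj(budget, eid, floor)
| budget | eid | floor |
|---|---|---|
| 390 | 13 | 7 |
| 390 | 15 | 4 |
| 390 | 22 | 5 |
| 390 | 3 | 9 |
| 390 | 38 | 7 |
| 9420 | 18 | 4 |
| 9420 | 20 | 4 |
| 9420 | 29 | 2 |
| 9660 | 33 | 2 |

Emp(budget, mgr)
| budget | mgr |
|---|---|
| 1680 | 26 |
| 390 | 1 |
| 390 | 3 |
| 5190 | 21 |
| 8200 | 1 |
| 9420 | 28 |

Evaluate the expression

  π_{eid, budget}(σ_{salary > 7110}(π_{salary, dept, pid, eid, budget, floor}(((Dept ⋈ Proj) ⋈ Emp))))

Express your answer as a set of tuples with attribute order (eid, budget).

Natural join on budget: {(390, 2730, fin, cs, 13, 7), (390, 2730, fin, cs, 15, 4), (390, 2730, fin, cs, 22, 5), (390, 2730, fin, cs, 3, 9), (390, 2730, fin, cs, 38, 7), (390, 7110, law, x3, 13, 7), (390, 7110, law, x3, 15, 4), (390, 7110, law, x3, 22, 5), (390, 7110, law, x3, 3, 9), (390, 7110, law, x3, 38, 7), (390, 7710, x3, x3, 13, 7), (390, 7710, x3, x3, 15, 4), (390, 7710, x3, x3, 22, 5), (390, 7710, x3, x3, 3, 9), (390, 7710, x3, x3, 38, 7), (9420, 1460, p1, p2, 18, 4), (9420, 1460, p1, p2, 20, 4), (9420, 1460, p1, p2, 29, 2), (9420, 5500, p2, x2, 18, 4), (9420, 5500, p2, x2, 20, 4), (9420, 5500, p2, x2, 29, 2), (9420, 5860, hr, p2, 18, 4), (9420, 5860, hr, p2, 20, 4), (9420, 5860, hr, p2, 29, 2), (9420, 8410, ops, p2, 18, 4), (9420, 8410, ops, p2, 20, 4), (9420, 8410, ops, p2, 29, 2), (9420, 8990, cs, ops, 18, 4), (9420, 8990, cs, ops, 20, 4), (9420, 8990, cs, ops, 29, 2)}
Natural join on budget: {(390, 2730, fin, cs, 13, 7, 1), (390, 2730, fin, cs, 13, 7, 3), (390, 2730, fin, cs, 15, 4, 1), (390, 2730, fin, cs, 15, 4, 3), (390, 2730, fin, cs, 22, 5, 1), (390, 2730, fin, cs, 22, 5, 3), (390, 2730, fin, cs, 3, 9, 1), (390, 2730, fin, cs, 3, 9, 3), (390, 2730, fin, cs, 38, 7, 1), (390, 2730, fin, cs, 38, 7, 3), (390, 7110, law, x3, 13, 7, 1), (390, 7110, law, x3, 13, 7, 3), (390, 7110, law, x3, 15, 4, 1), (390, 7110, law, x3, 15, 4, 3), (390, 7110, law, x3, 22, 5, 1), (390, 7110, law, x3, 22, 5, 3), (390, 7110, law, x3, 3, 9, 1), (390, 7110, law, x3, 3, 9, 3), (390, 7110, law, x3, 38, 7, 1), (390, 7110, law, x3, 38, 7, 3), (390, 7710, x3, x3, 13, 7, 1), (390, 7710, x3, x3, 13, 7, 3), (390, 7710, x3, x3, 15, 4, 1), (390, 7710, x3, x3, 15, 4, 3), (390, 7710, x3, x3, 22, 5, 1), (390, 7710, x3, x3, 22, 5, 3), (390, 7710, x3, x3, 3, 9, 1), (390, 7710, x3, x3, 3, 9, 3), (390, 7710, x3, x3, 38, 7, 1), (390, 7710, x3, x3, 38, 7, 3), (9420, 1460, p1, p2, 18, 4, 28), (9420, 1460, p1, p2, 20, 4, 28), (9420, 1460, p1, p2, 29, 2, 28), (9420, 5500, p2, x2, 18, 4, 28), (9420, 5500, p2, x2, 20, 4, 28), (9420, 5500, p2, x2, 29, 2, 28), (9420, 5860, hr, p2, 18, 4, 28), (9420, 5860, hr, p2, 20, 4, 28), (9420, 5860, hr, p2, 29, 2, 28), (9420, 8410, ops, p2, 18, 4, 28), (9420, 8410, ops, p2, 20, 4, 28), (9420, 8410, ops, p2, 29, 2, 28), (9420, 8990, cs, ops, 18, 4, 28), (9420, 8990, cs, ops, 20, 4, 28), (9420, 8990, cs, ops, 29, 2, 28)}
Keep only column(s) salary, dept, pid, eid, budget, floor (15 duplicate(s) eliminated): {(1460, p2, p1, 18, 9420, 4), (1460, p2, p1, 20, 9420, 4), (1460, p2, p1, 29, 9420, 2), (2730, cs, fin, 13, 390, 7), (2730, cs, fin, 15, 390, 4), (2730, cs, fin, 22, 390, 5), (2730, cs, fin, 3, 390, 9), (2730, cs, fin, 38, 390, 7), (5500, x2, p2, 18, 9420, 4), (5500, x2, p2, 20, 9420, 4), (5500, x2, p2, 29, 9420, 2), (5860, p2, hr, 18, 9420, 4), (5860, p2, hr, 20, 9420, 4), (5860, p2, hr, 29, 9420, 2), (7110, x3, law, 13, 390, 7), (7110, x3, law, 15, 390, 4), (7110, x3, law, 22, 390, 5), (7110, x3, law, 3, 390, 9), (7110, x3, law, 38, 390, 7), (7710, x3, x3, 13, 390, 7), (7710, x3, x3, 15, 390, 4), (7710, x3, x3, 22, 390, 5), (7710, x3, x3, 3, 390, 9), (7710, x3, x3, 38, 390, 7), (8410, p2, ops, 18, 9420, 4), (8410, p2, ops, 20, 9420, 4), (8410, p2, ops, 29, 9420, 2), (8990, ops, cs, 18, 9420, 4), (8990, ops, cs, 20, 9420, 4), (8990, ops, cs, 29, 9420, 2)}
Filtering on salary > 7110 leaves {(7710, x3, x3, 13, 390, 7), (7710, x3, x3, 15, 390, 4), (7710, x3, x3, 22, 390, 5), (7710, x3, x3, 3, 390, 9), (7710, x3, x3, 38, 390, 7), (8410, p2, ops, 18, 9420, 4), (8410, p2, ops, 20, 9420, 4), (8410, p2, ops, 29, 9420, 2), (8990, ops, cs, 18, 9420, 4), (8990, ops, cs, 20, 9420, 4), (8990, ops, cs, 29, 9420, 2)}.
Keep only column(s) eid, budget (3 duplicate(s) eliminated): {(13, 390), (15, 390), (18, 9420), (20, 9420), (22, 390), (29, 9420), (3, 390), (38, 390)}

{(13, 390), (15, 390), (18, 9420), (20, 9420), (22, 390), (29, 9420), (3, 390), (38, 390)}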